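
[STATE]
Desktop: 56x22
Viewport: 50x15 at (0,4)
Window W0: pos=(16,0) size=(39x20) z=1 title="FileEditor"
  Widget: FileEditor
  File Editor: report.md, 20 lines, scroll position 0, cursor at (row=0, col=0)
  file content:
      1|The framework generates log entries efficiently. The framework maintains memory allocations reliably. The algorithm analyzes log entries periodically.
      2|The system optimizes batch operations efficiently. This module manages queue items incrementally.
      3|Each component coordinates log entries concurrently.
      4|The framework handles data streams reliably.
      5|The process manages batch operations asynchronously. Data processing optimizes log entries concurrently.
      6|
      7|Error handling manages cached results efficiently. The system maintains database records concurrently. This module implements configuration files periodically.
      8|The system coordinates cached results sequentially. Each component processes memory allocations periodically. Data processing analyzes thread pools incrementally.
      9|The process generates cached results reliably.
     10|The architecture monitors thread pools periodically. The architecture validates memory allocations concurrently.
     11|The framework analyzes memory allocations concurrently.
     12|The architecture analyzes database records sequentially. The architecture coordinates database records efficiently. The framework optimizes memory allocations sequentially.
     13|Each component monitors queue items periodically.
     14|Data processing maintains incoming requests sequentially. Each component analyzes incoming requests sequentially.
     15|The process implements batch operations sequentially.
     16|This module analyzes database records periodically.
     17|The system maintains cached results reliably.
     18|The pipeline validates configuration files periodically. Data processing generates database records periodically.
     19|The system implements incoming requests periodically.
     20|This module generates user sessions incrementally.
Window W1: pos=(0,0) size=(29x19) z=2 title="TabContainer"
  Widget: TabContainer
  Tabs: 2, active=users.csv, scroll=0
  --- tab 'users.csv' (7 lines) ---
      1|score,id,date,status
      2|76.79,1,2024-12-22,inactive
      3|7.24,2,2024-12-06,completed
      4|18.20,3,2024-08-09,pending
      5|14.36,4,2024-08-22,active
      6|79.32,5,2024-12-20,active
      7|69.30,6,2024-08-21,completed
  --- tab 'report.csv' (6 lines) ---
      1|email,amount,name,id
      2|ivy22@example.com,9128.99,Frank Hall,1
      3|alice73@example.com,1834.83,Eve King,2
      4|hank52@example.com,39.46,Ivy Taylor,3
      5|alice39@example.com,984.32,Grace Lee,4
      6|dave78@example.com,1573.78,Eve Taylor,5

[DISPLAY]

┃───────────────────────────┃ptimizes batch operat
┃score,id,date,status       ┃nt coordinates log en
┃76.79,1,2024-12-22,inactive┃k handles data stream
┃7.24,2,2024-12-06,completed┃manages batch operati
┃18.20,3,2024-08-09,pending ┃                     
┃14.36,4,2024-08-22,active  ┃ng manages cached res
┃79.32,5,2024-12-20,active  ┃oordinates cached res
┃69.30,6,2024-08-21,complete┃generates cached resu
┃                           ┃ture monitors thread 
┃                           ┃k analyzes memory all
┃                           ┃ture analyzes databas
┃                           ┃nt monitors queue ite
┃                           ┃ing maintains incomin
┃                           ┃implements batch oper
┗━━━━━━━━━━━━━━━━━━━━━━━━━━━┛analyzes database rec


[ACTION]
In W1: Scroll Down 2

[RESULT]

┃───────────────────────────┃ptimizes batch operat
┃7.24,2,2024-12-06,completed┃nt coordinates log en
┃18.20,3,2024-08-09,pending ┃k handles data stream
┃14.36,4,2024-08-22,active  ┃manages batch operati
┃79.32,5,2024-12-20,active  ┃                     
┃69.30,6,2024-08-21,complete┃ng manages cached res
┃                           ┃oordinates cached res
┃                           ┃generates cached resu
┃                           ┃ture monitors thread 
┃                           ┃k analyzes memory all
┃                           ┃ture analyzes databas
┃                           ┃nt monitors queue ite
┃                           ┃ing maintains incomin
┃                           ┃implements batch oper
┗━━━━━━━━━━━━━━━━━━━━━━━━━━━┛analyzes database rec


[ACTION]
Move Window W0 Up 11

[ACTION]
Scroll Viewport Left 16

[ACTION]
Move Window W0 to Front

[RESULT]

┃───────────────┃The system optimizes batch operat
┃7.24,2,2024-12-┃Each component coordinates log en
┃18.20,3,2024-08┃The framework handles data stream
┃14.36,4,2024-08┃The process manages batch operati
┃79.32,5,2024-12┃                                 
┃69.30,6,2024-08┃Error handling manages cached res
┃               ┃The system coordinates cached res
┃               ┃The process generates cached resu
┃               ┃The architecture monitors thread 
┃               ┃The framework analyzes memory all
┃               ┃The architecture analyzes databas
┃               ┃Each component monitors queue ite
┃               ┃Data processing maintains incomin
┃               ┃The process implements batch oper
┗━━━━━━━━━━━━━━━┃This module analyzes database rec


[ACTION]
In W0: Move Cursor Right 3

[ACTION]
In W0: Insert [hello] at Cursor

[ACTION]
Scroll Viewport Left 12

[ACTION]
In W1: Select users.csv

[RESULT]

┃───────────────┃The system optimizes batch operat
┃score,id,date,s┃Each component coordinates log en
┃76.79,1,2024-12┃The framework handles data stream
┃7.24,2,2024-12-┃The process manages batch operati
┃18.20,3,2024-08┃                                 
┃14.36,4,2024-08┃Error handling manages cached res
┃79.32,5,2024-12┃The system coordinates cached res
┃69.30,6,2024-08┃The process generates cached resu
┃               ┃The architecture monitors thread 
┃               ┃The framework analyzes memory all
┃               ┃The architecture analyzes databas
┃               ┃Each component monitors queue ite
┃               ┃Data processing maintains incomin
┃               ┃The process implements batch oper
┗━━━━━━━━━━━━━━━┃This module analyzes database rec


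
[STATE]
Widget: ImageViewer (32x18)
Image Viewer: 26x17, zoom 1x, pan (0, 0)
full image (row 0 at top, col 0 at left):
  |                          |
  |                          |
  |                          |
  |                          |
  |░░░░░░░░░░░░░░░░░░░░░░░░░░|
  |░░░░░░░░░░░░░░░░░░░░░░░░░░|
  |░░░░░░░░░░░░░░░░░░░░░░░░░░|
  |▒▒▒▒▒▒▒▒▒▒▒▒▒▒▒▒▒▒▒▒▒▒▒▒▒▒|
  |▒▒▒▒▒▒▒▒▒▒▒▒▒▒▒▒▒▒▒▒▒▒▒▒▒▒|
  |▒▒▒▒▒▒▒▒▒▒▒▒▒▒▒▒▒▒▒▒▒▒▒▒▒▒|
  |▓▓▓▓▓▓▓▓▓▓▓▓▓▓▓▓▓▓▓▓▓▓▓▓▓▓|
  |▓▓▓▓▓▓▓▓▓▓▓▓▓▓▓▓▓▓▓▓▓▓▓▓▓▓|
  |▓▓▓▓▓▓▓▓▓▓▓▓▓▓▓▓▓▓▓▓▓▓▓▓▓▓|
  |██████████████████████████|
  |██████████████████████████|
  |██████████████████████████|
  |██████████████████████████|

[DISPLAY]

                                
                                
                                
                                
░░░░░░░░░░░░░░░░░░░░░░░░░░      
░░░░░░░░░░░░░░░░░░░░░░░░░░      
░░░░░░░░░░░░░░░░░░░░░░░░░░      
▒▒▒▒▒▒▒▒▒▒▒▒▒▒▒▒▒▒▒▒▒▒▒▒▒▒      
▒▒▒▒▒▒▒▒▒▒▒▒▒▒▒▒▒▒▒▒▒▒▒▒▒▒      
▒▒▒▒▒▒▒▒▒▒▒▒▒▒▒▒▒▒▒▒▒▒▒▒▒▒      
▓▓▓▓▓▓▓▓▓▓▓▓▓▓▓▓▓▓▓▓▓▓▓▓▓▓      
▓▓▓▓▓▓▓▓▓▓▓▓▓▓▓▓▓▓▓▓▓▓▓▓▓▓      
▓▓▓▓▓▓▓▓▓▓▓▓▓▓▓▓▓▓▓▓▓▓▓▓▓▓      
██████████████████████████      
██████████████████████████      
██████████████████████████      
██████████████████████████      
                                


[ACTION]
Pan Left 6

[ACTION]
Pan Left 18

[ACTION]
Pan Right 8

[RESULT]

                                
                                
                                
                                
░░░░░░░░░░░░░░░░░░              
░░░░░░░░░░░░░░░░░░              
░░░░░░░░░░░░░░░░░░              
▒▒▒▒▒▒▒▒▒▒▒▒▒▒▒▒▒▒              
▒▒▒▒▒▒▒▒▒▒▒▒▒▒▒▒▒▒              
▒▒▒▒▒▒▒▒▒▒▒▒▒▒▒▒▒▒              
▓▓▓▓▓▓▓▓▓▓▓▓▓▓▓▓▓▓              
▓▓▓▓▓▓▓▓▓▓▓▓▓▓▓▓▓▓              
▓▓▓▓▓▓▓▓▓▓▓▓▓▓▓▓▓▓              
██████████████████              
██████████████████              
██████████████████              
██████████████████              
                                


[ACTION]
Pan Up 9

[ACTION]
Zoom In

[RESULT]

                                
                                
                                
                                
                                
                                
                                
                                
░░░░░░░░░░░░░░░░░░░░░░░░░░░░░░░░
░░░░░░░░░░░░░░░░░░░░░░░░░░░░░░░░
░░░░░░░░░░░░░░░░░░░░░░░░░░░░░░░░
░░░░░░░░░░░░░░░░░░░░░░░░░░░░░░░░
░░░░░░░░░░░░░░░░░░░░░░░░░░░░░░░░
░░░░░░░░░░░░░░░░░░░░░░░░░░░░░░░░
▒▒▒▒▒▒▒▒▒▒▒▒▒▒▒▒▒▒▒▒▒▒▒▒▒▒▒▒▒▒▒▒
▒▒▒▒▒▒▒▒▒▒▒▒▒▒▒▒▒▒▒▒▒▒▒▒▒▒▒▒▒▒▒▒
▒▒▒▒▒▒▒▒▒▒▒▒▒▒▒▒▒▒▒▒▒▒▒▒▒▒▒▒▒▒▒▒
▒▒▒▒▒▒▒▒▒▒▒▒▒▒▒▒▒▒▒▒▒▒▒▒▒▒▒▒▒▒▒▒


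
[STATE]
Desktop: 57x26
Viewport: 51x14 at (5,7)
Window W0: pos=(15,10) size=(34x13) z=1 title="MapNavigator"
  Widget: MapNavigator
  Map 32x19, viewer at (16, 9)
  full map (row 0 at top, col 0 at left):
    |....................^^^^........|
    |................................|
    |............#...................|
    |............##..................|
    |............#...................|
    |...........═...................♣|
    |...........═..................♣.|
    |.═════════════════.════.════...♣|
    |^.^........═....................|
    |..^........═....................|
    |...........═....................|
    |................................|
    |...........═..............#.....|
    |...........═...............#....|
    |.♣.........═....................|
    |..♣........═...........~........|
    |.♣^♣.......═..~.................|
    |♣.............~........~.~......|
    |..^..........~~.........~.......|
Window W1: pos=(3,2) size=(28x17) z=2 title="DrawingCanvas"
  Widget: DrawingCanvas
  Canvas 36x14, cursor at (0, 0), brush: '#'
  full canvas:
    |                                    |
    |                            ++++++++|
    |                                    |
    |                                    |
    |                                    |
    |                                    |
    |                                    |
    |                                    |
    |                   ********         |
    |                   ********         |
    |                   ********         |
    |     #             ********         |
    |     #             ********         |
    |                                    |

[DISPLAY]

                         ┃                         
                         ┃                         
                         ┃                         
                         ┃━━━━━━━━━━━━━━━━━┓       
                         ┃                 ┃       
                         ┃─────────────────┨       
                  *******┃................♣┃       
                  *******┃...............♣.┃       
                  *******┃═══.════.════...♣┃       
    #             *******┃.................┃       
    #             *******┃.@...............┃       
━━━━━━━━━━━━━━━━━━━━━━━━━┛.................┃       
          ┃................................┃       
          ┃...........═..............#.....┃       


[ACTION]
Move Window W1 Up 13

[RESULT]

                         ┃                         
                         ┃                         
                         ┃                         
                         ┃━━━━━━━━━━━━━━━━━┓       
                  *******┃                 ┃       
                  *******┃─────────────────┨       
                  *******┃................♣┃       
    #             *******┃...............♣.┃       
    #             *******┃═══.════.════...♣┃       
━━━━━━━━━━━━━━━━━━━━━━━━━┛.................┃       
          ┃..^........═....@...............┃       
          ┃...........═....................┃       
          ┃................................┃       
          ┃...........═..............#.....┃       


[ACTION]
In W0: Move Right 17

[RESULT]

                         ┃                         
                         ┃                         
                         ┃                         
                         ┃━━━━━━━━━━━━━━━━━┓       
                  *******┃                 ┃       
                  *******┃─────────────────┨       
                  *******┃.♣               ┃       
    #             *******┃♣.               ┃       
    #             *******┃.♣               ┃       
━━━━━━━━━━━━━━━━━━━━━━━━━┛..               ┃       
          ┃................@               ┃       
          ┃.................               ┃       
          ┃.................               ┃       
          ┃...........#.....               ┃       


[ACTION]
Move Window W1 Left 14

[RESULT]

                      ┃                            
                      ┃                            
                      ┃                            
                      ┃━━━━━━━━━━━━━━━━━━━━┓       
               *******┃r                   ┃       
               *******┃────────────────────┨       
               *******┃....♣               ┃       
 #             *******┃...♣.               ┃       
 #             *******┃═...♣               ┃       
━━━━━━━━━━━━━━━━━━━━━━┛.....               ┃       
          ┃................@               ┃       
          ┃.................               ┃       
          ┃.................               ┃       
          ┃...........#.....               ┃       


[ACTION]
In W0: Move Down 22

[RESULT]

                      ┃                            
                      ┃                            
                      ┃                            
                      ┃━━━━━━━━━━━━━━━━━━━━┓       
               *******┃r                   ┃       
               *******┃────────────────────┨       
               *******┃.....               ┃       
 #             *******┃.....               ┃       
 #             *******┃.....               ┃       
━━━━━━━━━━━━━━━━━━━━━━┛.....               ┃       
          ┃.........~......@               ┃       
          ┃                                ┃       
          ┃                                ┃       
          ┃                                ┃       


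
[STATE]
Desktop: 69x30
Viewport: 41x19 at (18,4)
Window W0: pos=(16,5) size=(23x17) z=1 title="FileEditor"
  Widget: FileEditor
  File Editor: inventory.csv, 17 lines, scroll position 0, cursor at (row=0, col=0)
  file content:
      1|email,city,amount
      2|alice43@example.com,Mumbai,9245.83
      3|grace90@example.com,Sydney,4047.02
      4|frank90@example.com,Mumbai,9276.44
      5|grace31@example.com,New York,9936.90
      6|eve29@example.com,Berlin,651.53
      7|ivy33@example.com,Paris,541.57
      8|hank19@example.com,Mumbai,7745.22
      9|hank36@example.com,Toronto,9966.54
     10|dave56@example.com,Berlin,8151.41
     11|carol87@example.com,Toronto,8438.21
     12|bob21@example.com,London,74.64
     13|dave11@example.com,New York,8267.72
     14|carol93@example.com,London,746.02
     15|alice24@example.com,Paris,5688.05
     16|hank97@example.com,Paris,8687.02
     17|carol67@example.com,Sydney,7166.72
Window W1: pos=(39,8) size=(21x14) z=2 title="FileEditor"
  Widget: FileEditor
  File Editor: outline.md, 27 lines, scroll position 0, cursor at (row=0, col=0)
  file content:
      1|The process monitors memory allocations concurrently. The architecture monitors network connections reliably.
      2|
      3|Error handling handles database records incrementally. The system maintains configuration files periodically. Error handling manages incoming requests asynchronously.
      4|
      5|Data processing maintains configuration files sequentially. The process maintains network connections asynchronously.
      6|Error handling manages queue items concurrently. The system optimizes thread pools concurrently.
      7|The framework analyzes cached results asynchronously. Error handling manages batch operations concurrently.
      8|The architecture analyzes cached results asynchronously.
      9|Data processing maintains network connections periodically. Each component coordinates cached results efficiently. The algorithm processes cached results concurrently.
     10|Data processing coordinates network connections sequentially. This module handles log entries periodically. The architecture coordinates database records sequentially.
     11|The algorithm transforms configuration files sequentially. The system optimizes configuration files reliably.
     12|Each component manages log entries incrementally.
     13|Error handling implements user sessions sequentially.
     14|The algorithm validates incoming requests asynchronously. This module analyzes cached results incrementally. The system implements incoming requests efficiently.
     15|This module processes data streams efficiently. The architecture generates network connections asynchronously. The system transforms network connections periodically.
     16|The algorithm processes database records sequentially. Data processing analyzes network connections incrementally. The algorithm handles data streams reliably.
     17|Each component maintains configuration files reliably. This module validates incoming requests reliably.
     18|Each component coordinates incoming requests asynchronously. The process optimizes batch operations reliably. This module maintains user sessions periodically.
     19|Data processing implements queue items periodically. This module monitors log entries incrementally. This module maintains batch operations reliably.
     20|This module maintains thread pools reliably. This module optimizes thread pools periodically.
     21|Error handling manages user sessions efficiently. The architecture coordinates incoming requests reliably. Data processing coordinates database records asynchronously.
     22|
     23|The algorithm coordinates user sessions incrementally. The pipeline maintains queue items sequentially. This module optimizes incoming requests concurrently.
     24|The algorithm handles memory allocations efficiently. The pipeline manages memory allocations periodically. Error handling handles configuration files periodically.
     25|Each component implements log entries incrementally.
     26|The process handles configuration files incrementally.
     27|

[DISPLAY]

                                         
━━━━━━━━━━━━━━━━━━━━┓                    
FileEditor          ┃                    
────────────────────┨                    
mail,city,amount   ▲┃┏━━━━━━━━━━━━━━━━━━━
lice43@example.com,█┃┃ FileEditor        
race90@example.com,░┃┠───────────────────
rank90@example.com,░┃┃█he process monito▲
race31@example.com,░┃┃                  █
ve29@example.com,Be░┃┃Error handling han░
vy33@example.com,Pa░┃┃                  ░
ank19@example.com,M░┃┃Data processing ma░
ank36@example.com,T░┃┃Error handling man░
ave56@example.com,B░┃┃The framework anal░
arol87@example.com,░┃┃The architecture a░
ob21@example.com,Lo░┃┃Data processing ma░
ave11@example.com,N▼┃┃Data processing co▼
━━━━━━━━━━━━━━━━━━━━┛┗━━━━━━━━━━━━━━━━━━━
                                         


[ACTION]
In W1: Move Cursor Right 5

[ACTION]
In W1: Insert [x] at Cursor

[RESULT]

                                         
━━━━━━━━━━━━━━━━━━━━┓                    
FileEditor          ┃                    
────────────────────┨                    
mail,city,amount   ▲┃┏━━━━━━━━━━━━━━━━━━━
lice43@example.com,█┃┃ FileEditor        
race90@example.com,░┃┠───────────────────
rank90@example.com,░┃┃The px█ocess monit▲
race31@example.com,░┃┃                  █
ve29@example.com,Be░┃┃Error handling han░
vy33@example.com,Pa░┃┃                  ░
ank19@example.com,M░┃┃Data processing ma░
ank36@example.com,T░┃┃Error handling man░
ave56@example.com,B░┃┃The framework anal░
arol87@example.com,░┃┃The architecture a░
ob21@example.com,Lo░┃┃Data processing ma░
ave11@example.com,N▼┃┃Data processing co▼
━━━━━━━━━━━━━━━━━━━━┛┗━━━━━━━━━━━━━━━━━━━
                                         


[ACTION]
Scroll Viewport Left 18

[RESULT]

                                         
                ┏━━━━━━━━━━━━━━━━━━━━━┓  
                ┃ FileEditor          ┃  
                ┠─────────────────────┨  
                ┃█mail,city,amount   ▲┃┏━
                ┃alice43@example.com,█┃┃ 
                ┃grace90@example.com,░┃┠─
                ┃frank90@example.com,░┃┃T
                ┃grace31@example.com,░┃┃ 
                ┃eve29@example.com,Be░┃┃E
                ┃ivy33@example.com,Pa░┃┃ 
                ┃hank19@example.com,M░┃┃D
                ┃hank36@example.com,T░┃┃E
                ┃dave56@example.com,B░┃┃T
                ┃carol87@example.com,░┃┃T
                ┃bob21@example.com,Lo░┃┃D
                ┃dave11@example.com,N▼┃┃D
                ┗━━━━━━━━━━━━━━━━━━━━━┛┗━
                                         


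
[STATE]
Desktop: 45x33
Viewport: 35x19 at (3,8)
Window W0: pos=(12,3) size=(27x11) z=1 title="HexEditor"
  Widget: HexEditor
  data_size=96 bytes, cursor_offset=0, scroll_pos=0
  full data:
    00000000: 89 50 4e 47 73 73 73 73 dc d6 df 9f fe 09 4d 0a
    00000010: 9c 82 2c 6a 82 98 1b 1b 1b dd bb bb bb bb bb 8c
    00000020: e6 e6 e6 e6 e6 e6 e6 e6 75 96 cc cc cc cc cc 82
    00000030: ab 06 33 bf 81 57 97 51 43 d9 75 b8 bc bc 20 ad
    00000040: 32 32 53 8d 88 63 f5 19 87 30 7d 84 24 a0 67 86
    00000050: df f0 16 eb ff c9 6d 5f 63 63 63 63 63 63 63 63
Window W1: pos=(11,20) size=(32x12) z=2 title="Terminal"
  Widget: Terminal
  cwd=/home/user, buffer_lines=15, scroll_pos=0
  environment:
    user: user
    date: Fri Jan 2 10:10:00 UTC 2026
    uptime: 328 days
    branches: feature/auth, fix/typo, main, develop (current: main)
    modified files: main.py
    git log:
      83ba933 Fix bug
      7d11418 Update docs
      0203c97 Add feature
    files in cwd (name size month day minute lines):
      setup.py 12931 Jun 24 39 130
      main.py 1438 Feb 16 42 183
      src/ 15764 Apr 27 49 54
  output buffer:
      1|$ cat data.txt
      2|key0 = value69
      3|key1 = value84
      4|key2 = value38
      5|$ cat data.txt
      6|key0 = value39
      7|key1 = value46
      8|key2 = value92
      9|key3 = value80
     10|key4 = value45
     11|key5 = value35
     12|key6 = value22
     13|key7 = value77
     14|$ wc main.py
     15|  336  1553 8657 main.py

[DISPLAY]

         ┃00000020  e6 e6 e6 e6 e6 
         ┃00000030  ab 06 33 bf 81 
         ┃00000040  32 32 53 8d 88 
         ┃00000050  df f0 16 eb ff 
         ┃                         
         ┗━━━━━━━━━━━━━━━━━━━━━━━━━
                                   
                                   
                                   
                                   
                                   
                                   
        ┏━━━━━━━━━━━━━━━━━━━━━━━━━━
        ┃ Terminal                 
        ┠──────────────────────────
        ┃$ cat data.txt            
        ┃key0 = value69            
        ┃key1 = value84            
        ┃key2 = value38            


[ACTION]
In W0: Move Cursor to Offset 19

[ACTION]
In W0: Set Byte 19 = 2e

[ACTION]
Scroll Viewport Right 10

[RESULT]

  ┃00000020  e6 e6 e6 e6 e6 ┃      
  ┃00000030  ab 06 33 bf 81 ┃      
  ┃00000040  32 32 53 8d 88 ┃      
  ┃00000050  df f0 16 eb ff ┃      
  ┃                         ┃      
  ┗━━━━━━━━━━━━━━━━━━━━━━━━━┛      
                                   
                                   
                                   
                                   
                                   
                                   
 ┏━━━━━━━━━━━━━━━━━━━━━━━━━━━━━━┓  
 ┃ Terminal                     ┃  
 ┠──────────────────────────────┨  
 ┃$ cat data.txt                ┃  
 ┃key0 = value69                ┃  
 ┃key1 = value84                ┃  
 ┃key2 = value38                ┃  


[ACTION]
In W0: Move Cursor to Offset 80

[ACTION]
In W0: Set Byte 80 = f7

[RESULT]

  ┃00000020  e6 e6 e6 e6 e6 ┃      
  ┃00000030  ab 06 33 bf 81 ┃      
  ┃00000040  32 32 53 8d 88 ┃      
  ┃00000050  F7 f0 16 eb ff ┃      
  ┃                         ┃      
  ┗━━━━━━━━━━━━━━━━━━━━━━━━━┛      
                                   
                                   
                                   
                                   
                                   
                                   
 ┏━━━━━━━━━━━━━━━━━━━━━━━━━━━━━━┓  
 ┃ Terminal                     ┃  
 ┠──────────────────────────────┨  
 ┃$ cat data.txt                ┃  
 ┃key0 = value69                ┃  
 ┃key1 = value84                ┃  
 ┃key2 = value38                ┃  


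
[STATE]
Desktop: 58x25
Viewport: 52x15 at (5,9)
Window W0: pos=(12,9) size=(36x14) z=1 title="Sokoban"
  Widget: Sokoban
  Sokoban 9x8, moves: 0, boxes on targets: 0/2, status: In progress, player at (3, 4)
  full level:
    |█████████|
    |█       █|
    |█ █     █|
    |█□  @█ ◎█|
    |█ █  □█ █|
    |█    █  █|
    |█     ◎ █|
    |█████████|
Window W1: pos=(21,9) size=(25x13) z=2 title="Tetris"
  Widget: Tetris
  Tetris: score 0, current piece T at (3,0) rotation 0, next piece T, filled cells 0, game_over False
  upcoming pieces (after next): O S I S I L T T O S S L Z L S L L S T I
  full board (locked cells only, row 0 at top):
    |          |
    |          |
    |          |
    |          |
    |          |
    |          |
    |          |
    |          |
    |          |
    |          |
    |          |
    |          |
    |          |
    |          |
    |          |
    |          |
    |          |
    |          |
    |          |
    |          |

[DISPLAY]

       ┏━━━━━━━━┏━━━━━━━━━━━━━━━━━━━━━━━┓━┓         
       ┃ Sokoban┃ Tetris                ┃ ┃         
       ┠────────┠───────────────────────┨─┨         
       ┃████████┃          │Next:       ┃ ┃         
       ┃█       ┃          │ ▒          ┃ ┃         
       ┃█ █     ┃          │▒▒▒         ┃ ┃         
       ┃█□  @█ ◎┃          │            ┃ ┃         
       ┃█ █  □█ ┃          │            ┃ ┃         
       ┃█    █  ┃          │            ┃ ┃         
       ┃█     ◎ ┃          │Score:      ┃ ┃         
       ┃████████┃          │0           ┃ ┃         
       ┃Moves: 0┃          │            ┃ ┃         
       ┃        ┗━━━━━━━━━━━━━━━━━━━━━━━┛ ┃         
       ┗━━━━━━━━━━━━━━━━━━━━━━━━━━━━━━━━━━┛         
                                                    


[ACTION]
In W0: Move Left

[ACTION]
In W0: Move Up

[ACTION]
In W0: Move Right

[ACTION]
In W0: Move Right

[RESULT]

       ┏━━━━━━━━┏━━━━━━━━━━━━━━━━━━━━━━━┓━┓         
       ┃ Sokoban┃ Tetris                ┃ ┃         
       ┠────────┠───────────────────────┨─┨         
       ┃████████┃          │Next:       ┃ ┃         
       ┃█       ┃          │ ▒          ┃ ┃         
       ┃█ █  @  ┃          │▒▒▒         ┃ ┃         
       ┃█□   █ ◎┃          │            ┃ ┃         
       ┃█ █  □█ ┃          │            ┃ ┃         
       ┃█    █  ┃          │            ┃ ┃         
       ┃█     ◎ ┃          │Score:      ┃ ┃         
       ┃████████┃          │0           ┃ ┃         
       ┃Moves: 4┃          │            ┃ ┃         
       ┃        ┗━━━━━━━━━━━━━━━━━━━━━━━┛ ┃         
       ┗━━━━━━━━━━━━━━━━━━━━━━━━━━━━━━━━━━┛         
                                                    


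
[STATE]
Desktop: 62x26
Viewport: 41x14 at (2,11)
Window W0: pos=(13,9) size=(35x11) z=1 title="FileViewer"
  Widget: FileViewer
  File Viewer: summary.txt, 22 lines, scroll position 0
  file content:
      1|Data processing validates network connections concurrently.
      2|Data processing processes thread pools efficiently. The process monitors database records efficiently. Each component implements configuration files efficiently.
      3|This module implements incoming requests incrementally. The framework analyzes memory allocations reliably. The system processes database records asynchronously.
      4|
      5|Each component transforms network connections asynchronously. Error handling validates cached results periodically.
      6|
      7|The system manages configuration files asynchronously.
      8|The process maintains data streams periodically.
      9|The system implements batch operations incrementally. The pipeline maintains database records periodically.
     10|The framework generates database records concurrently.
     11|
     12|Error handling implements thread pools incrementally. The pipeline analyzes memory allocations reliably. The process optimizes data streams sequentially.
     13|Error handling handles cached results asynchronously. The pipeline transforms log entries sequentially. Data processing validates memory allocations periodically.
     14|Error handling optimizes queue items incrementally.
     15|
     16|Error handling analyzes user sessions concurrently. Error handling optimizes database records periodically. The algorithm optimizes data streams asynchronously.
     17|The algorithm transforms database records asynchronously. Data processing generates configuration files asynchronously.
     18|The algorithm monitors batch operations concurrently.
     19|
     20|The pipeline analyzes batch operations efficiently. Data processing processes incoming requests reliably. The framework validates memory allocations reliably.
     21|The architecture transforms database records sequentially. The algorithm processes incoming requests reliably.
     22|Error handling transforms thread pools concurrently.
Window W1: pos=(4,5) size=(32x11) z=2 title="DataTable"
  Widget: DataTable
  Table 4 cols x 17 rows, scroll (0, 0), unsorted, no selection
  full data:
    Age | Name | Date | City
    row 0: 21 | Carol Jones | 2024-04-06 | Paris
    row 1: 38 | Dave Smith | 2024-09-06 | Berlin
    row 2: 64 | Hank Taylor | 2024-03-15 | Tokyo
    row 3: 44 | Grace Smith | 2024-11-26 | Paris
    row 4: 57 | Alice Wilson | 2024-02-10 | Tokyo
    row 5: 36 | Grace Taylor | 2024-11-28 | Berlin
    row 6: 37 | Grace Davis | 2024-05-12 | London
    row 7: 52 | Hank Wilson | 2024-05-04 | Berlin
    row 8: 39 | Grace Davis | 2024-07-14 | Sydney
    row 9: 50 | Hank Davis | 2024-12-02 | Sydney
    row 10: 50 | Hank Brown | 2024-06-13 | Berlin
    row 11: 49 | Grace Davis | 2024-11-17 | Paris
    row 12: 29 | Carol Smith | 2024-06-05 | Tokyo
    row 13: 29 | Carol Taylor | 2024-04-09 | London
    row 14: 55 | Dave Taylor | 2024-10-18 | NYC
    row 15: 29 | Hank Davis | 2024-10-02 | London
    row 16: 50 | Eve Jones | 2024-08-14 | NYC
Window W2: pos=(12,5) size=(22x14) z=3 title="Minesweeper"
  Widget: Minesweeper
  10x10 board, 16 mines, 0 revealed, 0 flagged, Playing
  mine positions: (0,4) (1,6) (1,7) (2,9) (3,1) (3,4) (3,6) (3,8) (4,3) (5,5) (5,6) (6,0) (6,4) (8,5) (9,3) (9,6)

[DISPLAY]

  ┃38 │Dav┃■■■■■■■■■■          ┃e┃───────
  ┃64 │Han┃■■■■■■■■■■          ┃o┃tes net
  ┃44 │Gra┃■■■■■■■■■■          ┃a┃ses thr
  ┃57 │Ali┃■■■■■■■■■■          ┃o┃ incomi
  ┗━━━━━━━┃■■■■■■■■■■          ┃━┛       
          ┃■■■■■■■■■■          ┃forms net
          ┃■■■■■■■■■■          ┃         
          ┗━━━━━━━━━━━━━━━━━━━━┛onfigurat
           ┗━━━━━━━━━━━━━━━━━━━━━━━━━━━━━
                                         
                                         
                                         
                                         
                                         


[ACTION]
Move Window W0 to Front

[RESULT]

  ┃38 │Dav┃┠─────────────────────────────
  ┃64 │Han┃┃Data processing validates net
  ┃44 │Gra┃┃Data processing processes thr
  ┃57 │Ali┃┃This module implements incomi
  ┗━━━━━━━┃┃                             
          ┃┃Each component transforms net
          ┃┃                             
          ┗┃The system manages configurat
           ┗━━━━━━━━━━━━━━━━━━━━━━━━━━━━━
                                         
                                         
                                         
                                         
                                         


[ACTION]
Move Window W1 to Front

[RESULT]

  ┃38 │Dave Smith  │2024-09-06│Be┃───────
  ┃64 │Hank Taylor │2024-03-15│To┃tes net
  ┃44 │Grace Smith │2024-11-26│Pa┃ses thr
  ┃57 │Alice Wilson│2024-02-10│To┃ incomi
  ┗━━━━━━━━━━━━━━━━━━━━━━━━━━━━━━┛       
          ┃┃Each component transforms net
          ┃┃                             
          ┗┃The system manages configurat
           ┗━━━━━━━━━━━━━━━━━━━━━━━━━━━━━
                                         
                                         
                                         
                                         
                                         


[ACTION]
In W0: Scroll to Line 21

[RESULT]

  ┃38 │Dave Smith  │2024-09-06│Be┃───────
  ┃64 │Hank Taylor │2024-03-15│To┃s user 
  ┃44 │Grace Smith │2024-11-26│Pa┃ms data
  ┃57 │Alice Wilson│2024-02-10│To┃ batch 
  ┗━━━━━━━━━━━━━━━━━━━━━━━━━━━━━━┛       
          ┃┃The pipeline analyzes batch o
          ┃┃The architecture transforms d
          ┗┃Error handling transforms thr
           ┗━━━━━━━━━━━━━━━━━━━━━━━━━━━━━
                                         
                                         
                                         
                                         
                                         


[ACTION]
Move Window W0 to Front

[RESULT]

  ┃38 │Dave┠─────────────────────────────
  ┃64 │Hank┃Error handling analyzes user 
  ┃44 │Grac┃The algorithm transforms data
  ┃57 │Alic┃The algorithm monitors batch 
  ┗━━━━━━━━┃                             
          ┃┃The pipeline analyzes batch o
          ┃┃The architecture transforms d
          ┗┃Error handling transforms thr
           ┗━━━━━━━━━━━━━━━━━━━━━━━━━━━━━
                                         
                                         
                                         
                                         
                                         
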